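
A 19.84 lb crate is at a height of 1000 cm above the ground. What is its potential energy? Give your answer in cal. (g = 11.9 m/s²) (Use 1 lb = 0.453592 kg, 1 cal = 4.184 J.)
Convert to SI: m = 8.99927 kg, h = 10.0 m
PE = mgh = (8.99927)(11.9)(10.0) = 1070.91 J = 256.0 cal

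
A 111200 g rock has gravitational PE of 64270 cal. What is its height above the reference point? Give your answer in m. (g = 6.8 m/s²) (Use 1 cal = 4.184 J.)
Convert to SI: m = 111.2 kg, PE = 268906 J
h = PE/(mg) = 268906/(111.2·6.8) = 355.6 m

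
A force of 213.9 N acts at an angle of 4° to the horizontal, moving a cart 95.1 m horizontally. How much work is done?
W = F·d·cosθ = (213.9)(95.1)cos(4°) = 20290 J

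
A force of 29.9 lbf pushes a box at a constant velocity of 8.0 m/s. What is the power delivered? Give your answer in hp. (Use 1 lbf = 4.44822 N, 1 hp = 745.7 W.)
Convert to SI: F = 133.002 N, v = 8.0 m/s
P = Fv = (133.002)(8.0) = 1064.01 W = 1.427 hp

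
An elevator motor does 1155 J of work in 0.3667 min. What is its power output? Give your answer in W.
Convert to SI: W = 1155.0 J, t = 22.002 s
P = W/t = 1155.0/22.002 = 52.5 W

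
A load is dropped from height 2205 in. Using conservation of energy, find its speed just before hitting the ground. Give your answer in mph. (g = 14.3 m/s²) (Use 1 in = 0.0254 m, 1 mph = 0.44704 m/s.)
Convert to SI: h = 56.007 m
mgh = ½mv² ⇒ v = √(2gh) = √(2·14.3·56.007) = 40.0225 m/s = 89.53 mph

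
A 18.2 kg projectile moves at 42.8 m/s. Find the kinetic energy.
KE = ½mv² = ½(18.2)(42.8)² = 16670 J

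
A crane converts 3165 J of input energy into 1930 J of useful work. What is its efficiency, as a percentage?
η = W_out/W_in = 1930/3165 = 60.98%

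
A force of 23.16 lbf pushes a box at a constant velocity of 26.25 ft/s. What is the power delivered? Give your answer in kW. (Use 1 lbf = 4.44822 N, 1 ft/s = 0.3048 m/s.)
Convert to SI: F = 103.021 N, v = 8.001 m/s
P = Fv = (103.021)(8.001) = 824.269 W = 0.8243 kW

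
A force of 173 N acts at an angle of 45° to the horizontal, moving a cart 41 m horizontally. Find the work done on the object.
W = F·d·cosθ = (173)(41)cos(45°) = 5016 J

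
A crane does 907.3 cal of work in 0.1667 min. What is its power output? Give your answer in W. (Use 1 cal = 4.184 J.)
Convert to SI: W = 3796.14 J, t = 10.002 s
P = W/t = 3796.14/10.002 = 379.5 W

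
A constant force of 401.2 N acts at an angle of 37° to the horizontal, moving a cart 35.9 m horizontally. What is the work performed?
W = F·d·cosθ = (401.2)(35.9)cos(37°) = 11500 J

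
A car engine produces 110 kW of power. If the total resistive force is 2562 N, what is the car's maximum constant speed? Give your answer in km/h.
P = Fv ⇒ v = P/F = 110000 W/2562.0 N = 42.9352 m/s = 154.6 km/h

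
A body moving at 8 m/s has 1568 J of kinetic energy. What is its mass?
m = 2·KE/v² = 2·1568/(8)² = 49.0 kg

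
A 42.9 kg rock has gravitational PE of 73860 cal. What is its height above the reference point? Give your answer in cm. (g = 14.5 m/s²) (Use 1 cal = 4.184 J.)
Convert to SI: m = 42.9 kg, PE = 309030 J
h = PE/(mg) = 309030/(42.9·14.5) = 496.793 m = 49680 cm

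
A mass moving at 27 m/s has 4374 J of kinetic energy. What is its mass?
m = 2·KE/v² = 2·4374/(27)² = 12.0 kg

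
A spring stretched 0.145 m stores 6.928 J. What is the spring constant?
k = 2·PE/x² = 2·6.928/(0.145)² = 659.0 N/m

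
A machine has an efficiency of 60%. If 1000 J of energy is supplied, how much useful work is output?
W_out = η·W_in = 0.6·1000 = 600.0 J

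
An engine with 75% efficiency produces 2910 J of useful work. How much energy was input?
W_in = W_out/η = 2910/0.75 = 3880 J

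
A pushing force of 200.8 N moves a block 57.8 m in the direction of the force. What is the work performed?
W = F·d = (200.8)(57.8) = 11610 J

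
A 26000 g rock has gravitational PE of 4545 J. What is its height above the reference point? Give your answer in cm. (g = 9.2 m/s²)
Convert to SI: m = 26.0 kg, PE = 4545.0 J
h = PE/(mg) = 4545.0/(26.0·9.2) = 19.0008 m = 1900 cm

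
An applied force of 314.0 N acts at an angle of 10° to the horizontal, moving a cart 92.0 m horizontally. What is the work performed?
W = F·d·cosθ = (314.0)(92.0)cos(10°) = 28450 J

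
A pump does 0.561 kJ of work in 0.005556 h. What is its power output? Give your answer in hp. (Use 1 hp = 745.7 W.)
Convert to SI: W = 561.0 J, t = 20.0016 s
P = W/t = 561.0/20.0016 = 28.0478 W = 0.03761 hp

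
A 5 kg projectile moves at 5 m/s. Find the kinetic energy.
KE = ½mv² = ½(5)(5)² = 62.5 J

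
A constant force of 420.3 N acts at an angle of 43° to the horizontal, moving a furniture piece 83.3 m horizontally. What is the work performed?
W = F·d·cosθ = (420.3)(83.3)cos(43°) = 25610 J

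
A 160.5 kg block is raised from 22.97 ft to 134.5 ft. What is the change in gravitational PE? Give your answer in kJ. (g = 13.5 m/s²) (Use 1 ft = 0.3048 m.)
Convert to SI: m = 160.5 kg, Δh = 33.9943 m
ΔPE = mgΔh = (160.5)(13.5)(33.9943) = 73657.2 J = 73.66 kJ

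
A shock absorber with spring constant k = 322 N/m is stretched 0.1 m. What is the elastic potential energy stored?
PE = ½kx² = ½(322)(0.1)² = 1.61 J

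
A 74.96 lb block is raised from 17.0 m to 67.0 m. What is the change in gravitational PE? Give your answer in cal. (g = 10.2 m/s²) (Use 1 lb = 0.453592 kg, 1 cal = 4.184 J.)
Convert to SI: m = 34.0013 kg, Δh = 50.0 m
ΔPE = mgΔh = (34.0013)(10.2)(50.0) = 17340.6 J = 4145 cal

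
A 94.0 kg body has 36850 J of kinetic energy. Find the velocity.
v = √(2·KE/m) = √(2·36850/94.0) = 28.0 m/s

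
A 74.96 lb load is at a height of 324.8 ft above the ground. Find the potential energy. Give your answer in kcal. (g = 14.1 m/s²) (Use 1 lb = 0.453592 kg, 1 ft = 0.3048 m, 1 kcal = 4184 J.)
Convert to SI: m = 34.0013 kg, h = 98.999 m
PE = mgh = (34.0013)(14.1)(98.999) = 47461.9 J = 11.34 kcal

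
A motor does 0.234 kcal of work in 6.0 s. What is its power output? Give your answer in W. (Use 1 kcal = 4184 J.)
Convert to SI: W = 979.056 J, t = 6.0 s
P = W/t = 979.056/6.0 = 163.2 W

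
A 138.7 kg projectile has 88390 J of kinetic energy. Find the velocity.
v = √(2·KE/m) = √(2·88390/138.7) = 35.7 m/s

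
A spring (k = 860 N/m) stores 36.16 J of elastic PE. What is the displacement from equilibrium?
x = √(2·PE/k) = √(2·36.16/860) = 0.29 m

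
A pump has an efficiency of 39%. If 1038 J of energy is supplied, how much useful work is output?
W_out = η·W_in = 0.39·1038 = 404.82 J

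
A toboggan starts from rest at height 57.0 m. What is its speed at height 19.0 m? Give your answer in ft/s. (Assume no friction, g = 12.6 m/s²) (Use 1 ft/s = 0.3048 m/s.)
mgh₁ = mgh₂ + ½mv² ⇒ v = √(2g(h₁−h₂)) = √(2·12.6·38.0) = 30.9451 m/s = 101.5 ft/s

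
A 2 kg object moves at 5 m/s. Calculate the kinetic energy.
KE = ½mv² = ½(2)(5)² = 25.0 J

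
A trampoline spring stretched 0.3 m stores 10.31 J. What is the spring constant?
k = 2·PE/x² = 2·10.31/(0.3)² = 229.1 N/m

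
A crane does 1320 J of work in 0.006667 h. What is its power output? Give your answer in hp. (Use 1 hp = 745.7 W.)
Convert to SI: W = 1320.0 J, t = 24.0012 s
P = W/t = 1320.0/24.0012 = 54.9973 W = 0.07375 hp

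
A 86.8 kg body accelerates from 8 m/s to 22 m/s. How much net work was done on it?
W = ΔKE = ½m(v₂² − v₁²) = ½(86.8)(22² − 8²) = 18228.0 J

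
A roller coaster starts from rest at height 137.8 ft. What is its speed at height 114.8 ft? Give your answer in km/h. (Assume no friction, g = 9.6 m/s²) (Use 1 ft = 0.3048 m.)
Convert to SI: h₁−h₂ = 7.0104 m
mgh₁ = mgh₂ + ½mv² ⇒ v = √(2g(h₁−h₂)) = √(2·9.6·7.0104) = 11.6017 m/s = 41.77 km/h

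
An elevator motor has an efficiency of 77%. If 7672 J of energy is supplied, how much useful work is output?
W_out = η·W_in = 0.77·7672 = 5907.44 J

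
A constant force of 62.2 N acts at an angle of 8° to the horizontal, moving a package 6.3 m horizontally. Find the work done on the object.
W = F·d·cosθ = (62.2)(6.3)cos(8°) = 388.0 J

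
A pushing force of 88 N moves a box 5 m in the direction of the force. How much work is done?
W = F·d = (88)(5) = 440.0 J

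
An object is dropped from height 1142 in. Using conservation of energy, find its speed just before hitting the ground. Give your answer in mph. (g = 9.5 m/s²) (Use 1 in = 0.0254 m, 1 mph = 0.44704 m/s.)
Convert to SI: h = 29.0068 m
mgh = ½mv² ⇒ v = √(2gh) = √(2·9.5·29.0068) = 23.4761 m/s = 52.51 mph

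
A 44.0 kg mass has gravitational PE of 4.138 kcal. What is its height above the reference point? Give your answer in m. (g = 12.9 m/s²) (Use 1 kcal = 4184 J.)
Convert to SI: m = 44.0 kg, PE = 17313.4 J
h = PE/(mg) = 17313.4/(44.0·12.9) = 30.5 m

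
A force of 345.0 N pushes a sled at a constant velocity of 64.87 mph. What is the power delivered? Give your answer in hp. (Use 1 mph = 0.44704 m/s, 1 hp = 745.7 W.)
Convert to SI: F = 345.0 N, v = 28.9995 m/s
P = Fv = (345.0)(28.9995) = 10004.8 W = 13.42 hp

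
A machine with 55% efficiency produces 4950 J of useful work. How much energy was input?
W_in = W_out/η = 4950/0.55 = 9000 J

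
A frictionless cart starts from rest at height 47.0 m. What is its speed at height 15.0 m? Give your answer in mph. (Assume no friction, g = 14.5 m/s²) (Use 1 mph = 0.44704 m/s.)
mgh₁ = mgh₂ + ½mv² ⇒ v = √(2g(h₁−h₂)) = √(2·14.5·32.0) = 30.4631 m/s = 68.14 mph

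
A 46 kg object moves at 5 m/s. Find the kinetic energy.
KE = ½mv² = ½(46)(5)² = 575.0 J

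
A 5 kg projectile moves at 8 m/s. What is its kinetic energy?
KE = ½mv² = ½(5)(8)² = 160.0 J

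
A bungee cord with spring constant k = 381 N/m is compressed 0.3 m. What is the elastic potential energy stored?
PE = ½kx² = ½(381)(0.3)² = 17.15 J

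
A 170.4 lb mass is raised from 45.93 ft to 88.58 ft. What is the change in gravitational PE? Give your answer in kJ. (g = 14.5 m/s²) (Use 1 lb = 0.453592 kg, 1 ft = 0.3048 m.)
Convert to SI: m = 77.2921 kg, Δh = 12.9997 m
ΔPE = mgΔh = (77.2921)(14.5)(12.9997) = 14569.2 J = 14.57 kJ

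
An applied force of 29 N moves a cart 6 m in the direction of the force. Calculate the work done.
W = F·d = (29)(6) = 174.0 J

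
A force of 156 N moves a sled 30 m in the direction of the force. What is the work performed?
W = F·d = (156)(30) = 4680 J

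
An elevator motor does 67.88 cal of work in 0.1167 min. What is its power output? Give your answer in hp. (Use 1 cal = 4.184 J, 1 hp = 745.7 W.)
Convert to SI: W = 284.01 J, t = 7.002 s
P = W/t = 284.01/7.002 = 40.5613 W = 0.05439 hp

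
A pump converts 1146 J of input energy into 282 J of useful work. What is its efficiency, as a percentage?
η = W_out/W_in = 282/1146 = 24.61%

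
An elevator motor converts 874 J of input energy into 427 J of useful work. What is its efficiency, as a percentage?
η = W_out/W_in = 427/874 = 48.86%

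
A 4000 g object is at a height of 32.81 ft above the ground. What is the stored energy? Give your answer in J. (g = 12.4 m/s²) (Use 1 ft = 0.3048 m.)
Convert to SI: m = 4.0 kg, h = 10.0005 m
PE = mgh = (4.0)(12.4)(10.0005) = 496.0 J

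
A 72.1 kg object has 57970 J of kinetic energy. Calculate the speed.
v = √(2·KE/m) = √(2·57970/72.1) = 40.1 m/s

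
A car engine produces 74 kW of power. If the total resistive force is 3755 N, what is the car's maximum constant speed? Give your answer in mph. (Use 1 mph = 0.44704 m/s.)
P = Fv ⇒ v = P/F = 74000 W/3755.0 N = 19.7071 m/s = 44.08 mph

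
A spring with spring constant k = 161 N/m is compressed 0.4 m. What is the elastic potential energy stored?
PE = ½kx² = ½(161)(0.4)² = 12.88 J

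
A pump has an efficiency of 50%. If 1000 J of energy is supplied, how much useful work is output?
W_out = η·W_in = 0.5·1000 = 500.0 J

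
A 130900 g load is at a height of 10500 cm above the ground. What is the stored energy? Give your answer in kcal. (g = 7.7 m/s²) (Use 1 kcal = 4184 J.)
Convert to SI: m = 130.9 kg, h = 105.0 m
PE = mgh = (130.9)(7.7)(105.0) = 105833 J = 25.29 kcal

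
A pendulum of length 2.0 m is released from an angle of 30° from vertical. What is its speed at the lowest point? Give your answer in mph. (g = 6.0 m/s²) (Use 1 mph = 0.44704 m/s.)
h = L(1 − cosθ) = 2.0(1 − cos30°) = 0.267949 m
v = √(2gh) = √(2·6.0·0.267949) = 1.79315 m/s = 4.011 mph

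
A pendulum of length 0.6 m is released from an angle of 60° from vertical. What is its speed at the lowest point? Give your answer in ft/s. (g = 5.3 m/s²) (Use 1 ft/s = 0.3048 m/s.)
h = L(1 − cosθ) = 0.6(1 − cos60°) = 0.3 m
v = √(2gh) = √(2·5.3·0.3) = 1.78326 m/s = 5.851 ft/s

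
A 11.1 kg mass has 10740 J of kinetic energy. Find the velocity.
v = √(2·KE/m) = √(2·10740/11.1) = 43.99 m/s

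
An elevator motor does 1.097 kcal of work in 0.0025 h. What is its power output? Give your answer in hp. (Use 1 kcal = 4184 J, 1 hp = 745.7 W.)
Convert to SI: W = 4589.85 J, t = 9.0 s
P = W/t = 4589.85/9.0 = 509.983 W = 0.6839 hp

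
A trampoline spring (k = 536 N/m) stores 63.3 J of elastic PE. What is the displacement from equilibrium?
x = √(2·PE/k) = √(2·63.3/536) = 0.486 m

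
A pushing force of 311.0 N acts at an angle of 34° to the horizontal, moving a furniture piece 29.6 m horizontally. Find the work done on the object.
W = F·d·cosθ = (311.0)(29.6)cos(34°) = 7632 J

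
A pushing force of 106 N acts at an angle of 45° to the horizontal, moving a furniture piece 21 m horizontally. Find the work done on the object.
W = F·d·cosθ = (106)(21)cos(45°) = 1574 J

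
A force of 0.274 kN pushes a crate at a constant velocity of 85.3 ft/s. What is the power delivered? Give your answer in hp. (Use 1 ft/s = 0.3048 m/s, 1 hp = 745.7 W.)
Convert to SI: F = 274.0 N, v = 25.9994 m/s
P = Fv = (274.0)(25.9994) = 7123.85 W = 9.553 hp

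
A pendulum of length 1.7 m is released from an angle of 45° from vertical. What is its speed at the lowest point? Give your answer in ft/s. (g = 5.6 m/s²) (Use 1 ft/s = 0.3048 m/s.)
h = L(1 − cosθ) = 1.7(1 − cos45°) = 0.497918 m
v = √(2gh) = √(2·5.6·0.497918) = 2.3615 m/s = 7.748 ft/s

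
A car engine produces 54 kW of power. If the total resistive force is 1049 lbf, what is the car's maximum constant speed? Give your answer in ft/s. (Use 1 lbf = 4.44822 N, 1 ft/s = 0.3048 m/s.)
Convert to SI: F = 4666.18 N
P = Fv ⇒ v = P/F = 54000 W/4666.18 N = 11.5726 m/s = 37.97 ft/s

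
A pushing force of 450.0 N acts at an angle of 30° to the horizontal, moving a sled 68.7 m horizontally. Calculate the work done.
W = F·d·cosθ = (450.0)(68.7)cos(30°) = 26770 J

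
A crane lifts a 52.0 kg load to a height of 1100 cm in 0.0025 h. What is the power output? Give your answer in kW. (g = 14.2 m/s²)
Convert to SI: m = 52.0 kg, h = 11.0 m, t = 9.0 s
P = mgh/t = (52.0)(14.2)(11.0)/9.0 = 902.489 W = 0.9025 kW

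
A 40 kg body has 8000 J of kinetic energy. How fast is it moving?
v = √(2·KE/m) = √(2·8000/40) = 20.0 m/s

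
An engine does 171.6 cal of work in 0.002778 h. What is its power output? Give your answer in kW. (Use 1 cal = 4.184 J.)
Convert to SI: W = 717.974 J, t = 10.0008 s
P = W/t = 717.974/10.0008 = 71.7917 W = 0.07179 kW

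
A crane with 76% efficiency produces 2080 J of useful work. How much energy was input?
W_in = W_out/η = 2080/0.76 = 2737 J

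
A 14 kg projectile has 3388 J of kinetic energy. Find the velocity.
v = √(2·KE/m) = √(2·3388/14) = 22.0 m/s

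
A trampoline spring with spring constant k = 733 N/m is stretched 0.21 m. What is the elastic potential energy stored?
PE = ½kx² = ½(733)(0.21)² = 16.16 J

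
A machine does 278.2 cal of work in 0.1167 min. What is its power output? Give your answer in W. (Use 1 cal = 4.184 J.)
Convert to SI: W = 1163.99 J, t = 7.002 s
P = W/t = 1163.99/7.002 = 166.2 W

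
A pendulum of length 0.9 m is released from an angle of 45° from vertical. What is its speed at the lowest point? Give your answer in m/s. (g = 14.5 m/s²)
h = L(1 − cosθ) = 0.9(1 − cos45°) = 0.263604 m
v = √(2gh) = √(2·14.5·0.263604) = 2.765 m/s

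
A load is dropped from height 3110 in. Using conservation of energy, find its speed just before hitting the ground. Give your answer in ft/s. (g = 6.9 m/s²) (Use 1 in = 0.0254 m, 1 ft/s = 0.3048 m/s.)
Convert to SI: h = 78.994 m
mgh = ½mv² ⇒ v = √(2gh) = √(2·6.9·78.994) = 33.0169 m/s = 108.3 ft/s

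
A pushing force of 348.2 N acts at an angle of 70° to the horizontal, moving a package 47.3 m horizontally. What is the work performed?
W = F·d·cosθ = (348.2)(47.3)cos(70°) = 5633 J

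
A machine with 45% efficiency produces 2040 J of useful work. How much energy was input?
W_in = W_out/η = 2040/0.45 = 4533 J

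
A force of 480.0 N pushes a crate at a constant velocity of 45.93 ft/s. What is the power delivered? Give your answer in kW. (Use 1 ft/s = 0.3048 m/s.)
Convert to SI: F = 480.0 N, v = 13.9995 m/s
P = Fv = (480.0)(13.9995) = 6719.74 W = 6.72 kW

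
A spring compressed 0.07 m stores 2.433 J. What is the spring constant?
k = 2·PE/x² = 2·2.433/(0.07)² = 993.1 N/m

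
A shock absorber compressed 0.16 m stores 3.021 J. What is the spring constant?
k = 2·PE/x² = 2·3.021/(0.16)² = 236.0 N/m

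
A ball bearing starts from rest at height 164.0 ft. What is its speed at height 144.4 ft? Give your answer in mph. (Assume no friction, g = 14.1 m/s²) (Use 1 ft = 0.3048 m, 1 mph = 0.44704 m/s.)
Convert to SI: h₁−h₂ = 5.97408 m
mgh₁ = mgh₂ + ½mv² ⇒ v = √(2g(h₁−h₂)) = √(2·14.1·5.97408) = 12.9796 m/s = 29.03 mph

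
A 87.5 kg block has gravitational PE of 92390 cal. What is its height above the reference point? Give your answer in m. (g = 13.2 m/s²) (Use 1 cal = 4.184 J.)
Convert to SI: m = 87.5 kg, PE = 386560 J
h = PE/(mg) = 386560/(87.5·13.2) = 334.7 m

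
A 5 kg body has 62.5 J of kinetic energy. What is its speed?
v = √(2·KE/m) = √(2·62.5/5) = 5.0 m/s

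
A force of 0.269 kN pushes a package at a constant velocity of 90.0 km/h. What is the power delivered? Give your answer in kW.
Convert to SI: F = 269.0 N, v = 25.0 m/s
P = Fv = (269.0)(25.0) = 6725.0 W = 6.725 kW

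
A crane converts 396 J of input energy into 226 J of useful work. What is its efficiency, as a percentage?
η = W_out/W_in = 226/396 = 57.07%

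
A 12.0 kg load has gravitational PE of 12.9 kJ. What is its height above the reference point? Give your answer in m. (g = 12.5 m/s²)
Convert to SI: m = 12.0 kg, PE = 12900.0 J
h = PE/(mg) = 12900.0/(12.0·12.5) = 86.0 m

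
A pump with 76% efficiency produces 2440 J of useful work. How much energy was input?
W_in = W_out/η = 2440/0.76 = 3211 J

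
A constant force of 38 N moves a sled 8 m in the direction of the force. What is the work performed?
W = F·d = (38)(8) = 304.0 J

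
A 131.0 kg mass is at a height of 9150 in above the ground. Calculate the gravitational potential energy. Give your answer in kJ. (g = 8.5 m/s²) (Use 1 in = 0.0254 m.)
Convert to SI: m = 131.0 kg, h = 232.41 m
PE = mgh = (131.0)(8.5)(232.41) = 258789 J = 258.8 kJ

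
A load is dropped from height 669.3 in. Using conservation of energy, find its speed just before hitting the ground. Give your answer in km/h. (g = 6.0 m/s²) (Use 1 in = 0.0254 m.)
Convert to SI: h = 17.0002 m
mgh = ½mv² ⇒ v = √(2gh) = √(2·6.0·17.0002) = 14.2829 m/s = 51.42 km/h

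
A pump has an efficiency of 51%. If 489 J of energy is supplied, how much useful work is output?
W_out = η·W_in = 0.51·489 = 249.39 J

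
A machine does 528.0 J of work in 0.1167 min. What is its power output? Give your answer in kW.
Convert to SI: W = 528.0 J, t = 7.002 s
P = W/t = 528.0/7.002 = 75.407 W = 0.07541 kW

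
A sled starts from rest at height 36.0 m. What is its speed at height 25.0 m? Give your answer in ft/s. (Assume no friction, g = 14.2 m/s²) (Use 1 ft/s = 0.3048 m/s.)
mgh₁ = mgh₂ + ½mv² ⇒ v = √(2g(h₁−h₂)) = √(2·14.2·11.0) = 17.6748 m/s = 57.99 ft/s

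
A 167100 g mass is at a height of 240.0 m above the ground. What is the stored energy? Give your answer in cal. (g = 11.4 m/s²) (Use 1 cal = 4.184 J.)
Convert to SI: m = 167.1 kg, h = 240.0 m
PE = mgh = (167.1)(11.4)(240.0) = 457186 J = 109300 cal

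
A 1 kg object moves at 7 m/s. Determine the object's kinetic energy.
KE = ½mv² = ½(1)(7)² = 24.5 J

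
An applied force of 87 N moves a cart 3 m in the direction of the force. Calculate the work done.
W = F·d = (87)(3) = 261.0 J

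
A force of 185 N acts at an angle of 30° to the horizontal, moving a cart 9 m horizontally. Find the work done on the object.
W = F·d·cosθ = (185)(9)cos(30°) = 1442 J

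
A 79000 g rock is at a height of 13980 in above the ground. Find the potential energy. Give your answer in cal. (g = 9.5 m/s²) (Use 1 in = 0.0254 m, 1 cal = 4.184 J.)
Convert to SI: m = 79.0 kg, h = 355.092 m
PE = mgh = (79.0)(9.5)(355.092) = 266497 J = 63690 cal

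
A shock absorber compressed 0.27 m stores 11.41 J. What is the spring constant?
k = 2·PE/x² = 2·11.41/(0.27)² = 313.0 N/m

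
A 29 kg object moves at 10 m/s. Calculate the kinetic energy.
KE = ½mv² = ½(29)(10)² = 1450.0 J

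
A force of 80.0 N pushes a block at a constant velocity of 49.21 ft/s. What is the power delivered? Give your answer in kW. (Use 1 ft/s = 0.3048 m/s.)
Convert to SI: F = 80.0 N, v = 14.9992 m/s
P = Fv = (80.0)(14.9992) = 1199.94 W = 1.2 kW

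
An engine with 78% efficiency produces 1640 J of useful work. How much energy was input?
W_in = W_out/η = 1640/0.78 = 2103 J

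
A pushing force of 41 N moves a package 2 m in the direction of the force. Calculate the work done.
W = F·d = (41)(2) = 82.0 J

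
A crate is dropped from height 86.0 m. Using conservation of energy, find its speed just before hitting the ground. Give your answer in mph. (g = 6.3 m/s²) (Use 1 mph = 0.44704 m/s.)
mgh = ½mv² ⇒ v = √(2gh) = √(2·6.3·86.0) = 32.9181 m/s = 73.64 mph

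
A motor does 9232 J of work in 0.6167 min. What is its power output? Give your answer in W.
Convert to SI: W = 9232.0 J, t = 37.002 s
P = W/t = 9232.0/37.002 = 249.5 W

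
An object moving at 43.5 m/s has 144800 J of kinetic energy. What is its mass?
m = 2·KE/v² = 2·144800/(43.5)² = 153.0 kg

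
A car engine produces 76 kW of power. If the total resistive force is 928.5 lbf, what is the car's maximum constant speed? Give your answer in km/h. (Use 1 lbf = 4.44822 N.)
Convert to SI: F = 4130.17 N
P = Fv ⇒ v = P/F = 76000 W/4130.17 N = 18.4012 m/s = 66.24 km/h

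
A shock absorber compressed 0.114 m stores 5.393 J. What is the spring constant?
k = 2·PE/x² = 2·5.393/(0.114)² = 829.9 N/m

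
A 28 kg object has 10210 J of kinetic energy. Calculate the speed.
v = √(2·KE/m) = √(2·10210/28) = 27.01 m/s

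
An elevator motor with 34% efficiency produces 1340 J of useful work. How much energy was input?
W_in = W_out/η = 1340/0.34 = 3941 J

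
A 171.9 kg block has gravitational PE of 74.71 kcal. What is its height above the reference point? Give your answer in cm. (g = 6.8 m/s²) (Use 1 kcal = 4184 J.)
Convert to SI: m = 171.9 kg, PE = 312587 J
h = PE/(mg) = 312587/(171.9·6.8) = 267.415 m = 26740 cm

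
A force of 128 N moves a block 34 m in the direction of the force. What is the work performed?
W = F·d = (128)(34) = 4352 J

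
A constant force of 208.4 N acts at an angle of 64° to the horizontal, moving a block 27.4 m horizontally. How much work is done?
W = F·d·cosθ = (208.4)(27.4)cos(64°) = 2503 J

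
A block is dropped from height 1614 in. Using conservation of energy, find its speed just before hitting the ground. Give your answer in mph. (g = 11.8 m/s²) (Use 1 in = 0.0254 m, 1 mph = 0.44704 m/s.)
Convert to SI: h = 40.9956 m
mgh = ½mv² ⇒ v = √(2gh) = √(2·11.8·40.9956) = 31.1046 m/s = 69.58 mph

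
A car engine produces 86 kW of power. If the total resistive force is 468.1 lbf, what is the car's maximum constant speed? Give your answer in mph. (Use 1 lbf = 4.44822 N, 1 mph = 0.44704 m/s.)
Convert to SI: F = 2082.21 N
P = Fv ⇒ v = P/F = 86000 W/2082.21 N = 41.3022 m/s = 92.39 mph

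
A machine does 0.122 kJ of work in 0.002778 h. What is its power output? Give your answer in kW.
Convert to SI: W = 122.0 J, t = 10.0008 s
P = W/t = 122.0/10.0008 = 12.199 W = 0.0122 kW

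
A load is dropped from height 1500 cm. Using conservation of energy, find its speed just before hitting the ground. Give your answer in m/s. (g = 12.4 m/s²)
Convert to SI: h = 15.0 m
mgh = ½mv² ⇒ v = √(2gh) = √(2·12.4·15.0) = 19.29 m/s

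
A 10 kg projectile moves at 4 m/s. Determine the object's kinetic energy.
KE = ½mv² = ½(10)(4)² = 80.0 J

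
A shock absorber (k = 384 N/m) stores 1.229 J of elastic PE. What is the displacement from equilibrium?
x = √(2·PE/k) = √(2·1.229/384) = 0.08001 m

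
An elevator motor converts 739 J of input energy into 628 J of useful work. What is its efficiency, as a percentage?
η = W_out/W_in = 628/739 = 84.98%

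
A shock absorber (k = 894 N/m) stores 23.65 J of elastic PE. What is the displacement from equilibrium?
x = √(2·PE/k) = √(2·23.65/894) = 0.23 m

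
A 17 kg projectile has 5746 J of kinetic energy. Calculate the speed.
v = √(2·KE/m) = √(2·5746/17) = 26.0 m/s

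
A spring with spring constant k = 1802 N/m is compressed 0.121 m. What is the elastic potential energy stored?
PE = ½kx² = ½(1802)(0.121)² = 13.19 J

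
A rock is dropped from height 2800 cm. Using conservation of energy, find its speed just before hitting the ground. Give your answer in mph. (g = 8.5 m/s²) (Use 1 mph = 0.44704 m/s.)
Convert to SI: h = 28.0 m
mgh = ½mv² ⇒ v = √(2gh) = √(2·8.5·28.0) = 21.8174 m/s = 48.8 mph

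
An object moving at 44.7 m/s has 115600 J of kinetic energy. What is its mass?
m = 2·KE/v² = 2·115600/(44.7)² = 115.7 kg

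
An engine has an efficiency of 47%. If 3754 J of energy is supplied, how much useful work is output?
W_out = η·W_in = 0.47·3754 = 1764.38 J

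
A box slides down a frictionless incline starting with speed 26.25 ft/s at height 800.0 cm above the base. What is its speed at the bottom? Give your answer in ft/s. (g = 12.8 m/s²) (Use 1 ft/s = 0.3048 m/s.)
Convert to SI: v₀ = 8.001 m/s, h = 8.0 m
½mv₀² + mgh = ½mv² ⇒ v = √(v₀² + 2gh) = √(8.001² + 2·12.8·8.0) = 16.3956 m/s = 53.79 ft/s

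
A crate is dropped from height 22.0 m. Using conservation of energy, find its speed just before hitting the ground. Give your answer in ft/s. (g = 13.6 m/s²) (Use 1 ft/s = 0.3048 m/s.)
mgh = ½mv² ⇒ v = √(2gh) = √(2·13.6·22.0) = 24.4622 m/s = 80.26 ft/s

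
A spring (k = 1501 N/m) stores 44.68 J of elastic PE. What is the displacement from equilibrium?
x = √(2·PE/k) = √(2·44.68/1501) = 0.244 m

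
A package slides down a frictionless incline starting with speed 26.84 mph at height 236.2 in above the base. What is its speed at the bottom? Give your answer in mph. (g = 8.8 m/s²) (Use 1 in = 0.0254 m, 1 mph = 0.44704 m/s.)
Convert to SI: v₀ = 11.9986 m/s, h = 5.99948 m
½mv₀² + mgh = ½mv² ⇒ v = √(v₀² + 2gh) = √(11.9986² + 2·8.8·5.99948) = 15.7973 m/s = 35.34 mph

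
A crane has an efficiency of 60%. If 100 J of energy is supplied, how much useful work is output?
W_out = η·W_in = 0.6·100 = 60.0 J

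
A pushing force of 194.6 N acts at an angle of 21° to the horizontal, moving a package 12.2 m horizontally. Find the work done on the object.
W = F·d·cosθ = (194.6)(12.2)cos(21°) = 2216 J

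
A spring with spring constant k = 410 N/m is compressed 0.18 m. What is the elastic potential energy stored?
PE = ½kx² = ½(410)(0.18)² = 6.642 J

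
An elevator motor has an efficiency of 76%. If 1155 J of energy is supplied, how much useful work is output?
W_out = η·W_in = 0.76·1155 = 877.8 J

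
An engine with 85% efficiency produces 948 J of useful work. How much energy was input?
W_in = W_out/η = 948/0.85 = 1115 J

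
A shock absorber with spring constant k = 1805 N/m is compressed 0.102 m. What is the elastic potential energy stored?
PE = ½kx² = ½(1805)(0.102)² = 9.39 J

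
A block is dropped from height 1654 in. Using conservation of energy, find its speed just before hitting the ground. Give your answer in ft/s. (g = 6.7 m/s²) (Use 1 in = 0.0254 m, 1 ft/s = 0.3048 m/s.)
Convert to SI: h = 42.0116 m
mgh = ½mv² ⇒ v = √(2gh) = √(2·6.7·42.0116) = 23.7267 m/s = 77.84 ft/s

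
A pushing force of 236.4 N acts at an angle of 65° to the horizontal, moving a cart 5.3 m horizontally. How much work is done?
W = F·d·cosθ = (236.4)(5.3)cos(65°) = 529.5 J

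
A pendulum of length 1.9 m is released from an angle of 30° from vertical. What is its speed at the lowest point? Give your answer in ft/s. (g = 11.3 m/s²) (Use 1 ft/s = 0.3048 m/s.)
h = L(1 − cosθ) = 1.9(1 − cos30°) = 0.254552 m
v = √(2gh) = √(2·11.3·0.254552) = 2.39851 m/s = 7.869 ft/s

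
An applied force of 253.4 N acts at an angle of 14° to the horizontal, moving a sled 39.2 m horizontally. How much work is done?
W = F·d·cosθ = (253.4)(39.2)cos(14°) = 9638 J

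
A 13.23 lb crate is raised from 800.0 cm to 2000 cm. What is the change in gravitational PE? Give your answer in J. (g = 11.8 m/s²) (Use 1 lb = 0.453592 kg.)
Convert to SI: m = 6.00102 kg, Δh = 12.0 m
ΔPE = mgΔh = (6.00102)(11.8)(12.0) = 849.7 J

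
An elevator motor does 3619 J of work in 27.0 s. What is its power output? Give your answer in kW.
P = W/t = 3619.0/27.0 = 134.037 W = 0.134 kW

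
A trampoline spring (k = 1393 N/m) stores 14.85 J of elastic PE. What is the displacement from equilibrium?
x = √(2·PE/k) = √(2·14.85/1393) = 0.146 m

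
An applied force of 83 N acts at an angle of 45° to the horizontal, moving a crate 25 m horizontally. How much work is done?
W = F·d·cosθ = (83)(25)cos(45°) = 1467 J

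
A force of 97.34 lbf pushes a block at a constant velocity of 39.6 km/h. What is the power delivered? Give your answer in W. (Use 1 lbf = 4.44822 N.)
Convert to SI: F = 432.99 N, v = 11.0 m/s
P = Fv = (432.99)(11.0) = 4763 W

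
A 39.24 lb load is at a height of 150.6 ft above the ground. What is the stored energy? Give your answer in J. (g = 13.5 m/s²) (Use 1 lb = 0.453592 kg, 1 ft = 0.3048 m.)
Convert to SI: m = 17.799 kg, h = 45.9029 m
PE = mgh = (17.799)(13.5)(45.9029) = 11030 J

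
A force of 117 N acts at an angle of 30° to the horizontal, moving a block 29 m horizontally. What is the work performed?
W = F·d·cosθ = (117)(29)cos(30°) = 2938 J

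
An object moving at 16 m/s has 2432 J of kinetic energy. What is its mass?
m = 2·KE/v² = 2·2432/(16)² = 19.0 kg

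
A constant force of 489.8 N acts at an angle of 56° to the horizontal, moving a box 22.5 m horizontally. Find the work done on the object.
W = F·d·cosθ = (489.8)(22.5)cos(56°) = 6163 J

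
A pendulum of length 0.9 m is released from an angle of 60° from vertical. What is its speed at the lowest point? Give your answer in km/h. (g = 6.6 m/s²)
h = L(1 − cosθ) = 0.9(1 − cos60°) = 0.45 m
v = √(2gh) = √(2·6.6·0.45) = 2.43721 m/s = 8.774 km/h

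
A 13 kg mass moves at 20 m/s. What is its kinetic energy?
KE = ½mv² = ½(13)(20)² = 2600.0 J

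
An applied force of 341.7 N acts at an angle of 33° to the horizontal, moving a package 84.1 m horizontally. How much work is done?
W = F·d·cosθ = (341.7)(84.1)cos(33°) = 24100 J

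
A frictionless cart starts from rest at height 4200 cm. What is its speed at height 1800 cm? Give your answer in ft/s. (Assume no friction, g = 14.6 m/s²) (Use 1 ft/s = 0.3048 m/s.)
Convert to SI: h₁−h₂ = 24.0 m
mgh₁ = mgh₂ + ½mv² ⇒ v = √(2g(h₁−h₂)) = √(2·14.6·24.0) = 26.4726 m/s = 86.85 ft/s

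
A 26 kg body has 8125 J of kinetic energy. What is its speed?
v = √(2·KE/m) = √(2·8125/26) = 25.0 m/s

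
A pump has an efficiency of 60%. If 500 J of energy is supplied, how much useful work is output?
W_out = η·W_in = 0.6·500 = 300.0 J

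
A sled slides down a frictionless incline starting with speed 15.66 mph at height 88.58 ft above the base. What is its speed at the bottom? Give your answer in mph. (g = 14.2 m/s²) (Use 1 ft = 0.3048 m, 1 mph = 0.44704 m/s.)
Convert to SI: v₀ = 7.00065 m/s, h = 26.9992 m
½mv₀² + mgh = ½mv² ⇒ v = √(v₀² + 2gh) = √(7.00065² + 2·14.2·26.9992) = 28.562 m/s = 63.89 mph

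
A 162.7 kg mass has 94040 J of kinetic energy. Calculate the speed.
v = √(2·KE/m) = √(2·94040/162.7) = 34.0 m/s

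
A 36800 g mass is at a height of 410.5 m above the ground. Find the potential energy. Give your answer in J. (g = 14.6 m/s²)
Convert to SI: m = 36.8 kg, h = 410.5 m
PE = mgh = (36.8)(14.6)(410.5) = 220600 J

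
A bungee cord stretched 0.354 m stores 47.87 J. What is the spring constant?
k = 2·PE/x² = 2·47.87/(0.354)² = 764.0 N/m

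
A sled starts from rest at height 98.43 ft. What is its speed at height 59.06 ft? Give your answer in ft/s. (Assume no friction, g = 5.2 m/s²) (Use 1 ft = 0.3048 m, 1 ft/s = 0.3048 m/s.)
Convert to SI: h₁−h₂ = 12.0 m
mgh₁ = mgh₂ + ½mv² ⇒ v = √(2g(h₁−h₂)) = √(2·5.2·12.0) = 11.1714 m/s = 36.65 ft/s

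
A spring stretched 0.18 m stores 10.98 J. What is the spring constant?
k = 2·PE/x² = 2·10.98/(0.18)² = 677.8 N/m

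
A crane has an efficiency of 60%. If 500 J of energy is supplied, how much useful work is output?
W_out = η·W_in = 0.6·500 = 300.0 J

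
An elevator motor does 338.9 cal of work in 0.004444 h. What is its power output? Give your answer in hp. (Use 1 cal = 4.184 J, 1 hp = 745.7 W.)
Convert to SI: W = 1417.96 J, t = 15.9984 s
P = W/t = 1417.96/15.9984 = 88.6312 W = 0.1189 hp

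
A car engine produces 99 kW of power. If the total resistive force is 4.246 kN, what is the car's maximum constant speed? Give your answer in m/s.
Convert to SI: F = 4246.0 N
P = Fv ⇒ v = P/F = 99000 W/4246.0 N = 23.32 m/s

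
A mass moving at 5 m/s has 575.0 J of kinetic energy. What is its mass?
m = 2·KE/v² = 2·575.0/(5)² = 46.0 kg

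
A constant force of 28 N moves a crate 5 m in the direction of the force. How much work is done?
W = F·d = (28)(5) = 140.0 J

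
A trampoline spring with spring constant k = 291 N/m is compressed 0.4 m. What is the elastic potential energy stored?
PE = ½kx² = ½(291)(0.4)² = 23.28 J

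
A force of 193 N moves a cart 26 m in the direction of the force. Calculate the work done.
W = F·d = (193)(26) = 5018 J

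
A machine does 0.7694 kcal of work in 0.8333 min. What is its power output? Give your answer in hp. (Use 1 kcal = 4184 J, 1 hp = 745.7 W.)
Convert to SI: W = 3219.17 J, t = 49.998 s
P = W/t = 3219.17/49.998 = 64.386 W = 0.08634 hp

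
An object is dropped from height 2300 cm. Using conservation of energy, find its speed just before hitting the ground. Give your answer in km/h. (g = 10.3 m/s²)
Convert to SI: h = 23.0 m
mgh = ½mv² ⇒ v = √(2gh) = √(2·10.3·23.0) = 21.7669 m/s = 78.36 km/h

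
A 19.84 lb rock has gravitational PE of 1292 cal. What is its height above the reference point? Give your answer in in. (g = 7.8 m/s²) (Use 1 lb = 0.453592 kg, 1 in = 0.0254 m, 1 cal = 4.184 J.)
Convert to SI: m = 8.99927 kg, PE = 5405.73 J
h = PE/(mg) = 5405.73/(8.99927·7.8) = 77.011 m = 3032 in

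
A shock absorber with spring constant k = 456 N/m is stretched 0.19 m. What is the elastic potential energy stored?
PE = ½kx² = ½(456)(0.19)² = 8.231 J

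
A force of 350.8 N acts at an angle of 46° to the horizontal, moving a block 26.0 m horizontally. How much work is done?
W = F·d·cosθ = (350.8)(26.0)cos(46°) = 6336 J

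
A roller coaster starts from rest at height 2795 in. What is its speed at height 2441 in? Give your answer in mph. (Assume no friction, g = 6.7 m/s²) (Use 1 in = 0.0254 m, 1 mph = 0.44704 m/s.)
Convert to SI: h₁−h₂ = 8.9916 m
mgh₁ = mgh₂ + ½mv² ⇒ v = √(2g(h₁−h₂)) = √(2·6.7·8.9916) = 10.9767 m/s = 24.55 mph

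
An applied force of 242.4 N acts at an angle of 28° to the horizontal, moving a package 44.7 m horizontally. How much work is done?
W = F·d·cosθ = (242.4)(44.7)cos(28°) = 9567 J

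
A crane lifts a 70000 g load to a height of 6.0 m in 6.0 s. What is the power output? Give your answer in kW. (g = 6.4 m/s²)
Convert to SI: m = 70.0 kg, h = 6.0 m, t = 6.0 s
P = mgh/t = (70.0)(6.4)(6.0)/6.0 = 448.0 W = 0.448 kW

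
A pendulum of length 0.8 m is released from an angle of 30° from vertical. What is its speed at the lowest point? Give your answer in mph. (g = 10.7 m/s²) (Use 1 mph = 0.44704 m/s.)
h = L(1 − cosθ) = 0.8(1 − cos30°) = 0.10718 m
v = √(2gh) = √(2·10.7·0.10718) = 1.51448 m/s = 3.388 mph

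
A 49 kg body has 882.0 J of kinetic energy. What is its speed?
v = √(2·KE/m) = √(2·882.0/49) = 6.0 m/s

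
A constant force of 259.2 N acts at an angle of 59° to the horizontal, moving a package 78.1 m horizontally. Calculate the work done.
W = F·d·cosθ = (259.2)(78.1)cos(59°) = 10430 J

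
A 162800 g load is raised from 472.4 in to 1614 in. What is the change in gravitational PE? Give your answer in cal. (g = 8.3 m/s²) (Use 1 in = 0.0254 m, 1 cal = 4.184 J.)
Convert to SI: m = 162.8 kg, Δh = 28.9966 m
ΔPE = mgΔh = (162.8)(8.3)(28.9966) = 39181.4 J = 9365 cal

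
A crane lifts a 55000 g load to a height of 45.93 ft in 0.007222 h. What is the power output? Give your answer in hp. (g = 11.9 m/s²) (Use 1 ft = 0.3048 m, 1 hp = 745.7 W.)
Convert to SI: m = 55.0 kg, h = 13.9995 m, t = 25.9992 s
P = mgh/t = (55.0)(11.9)(13.9995)/25.9992 = 352.42 W = 0.4726 hp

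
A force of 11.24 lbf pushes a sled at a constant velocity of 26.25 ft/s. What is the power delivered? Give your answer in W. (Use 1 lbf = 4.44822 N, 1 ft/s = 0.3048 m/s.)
Convert to SI: F = 49.998 N, v = 8.001 m/s
P = Fv = (49.998)(8.001) = 400.0 W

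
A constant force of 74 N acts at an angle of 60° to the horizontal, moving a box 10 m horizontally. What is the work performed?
W = F·d·cosθ = (74)(10)cos(60°) = 370.0 J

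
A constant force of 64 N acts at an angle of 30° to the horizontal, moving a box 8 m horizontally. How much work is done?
W = F·d·cosθ = (64)(8)cos(30°) = 443.4 J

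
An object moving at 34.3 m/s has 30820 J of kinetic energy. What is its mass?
m = 2·KE/v² = 2·30820/(34.3)² = 52.39 kg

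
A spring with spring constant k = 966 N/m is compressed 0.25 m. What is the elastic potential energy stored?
PE = ½kx² = ½(966)(0.25)² = 30.19 J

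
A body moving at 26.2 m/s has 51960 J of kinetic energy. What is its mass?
m = 2·KE/v² = 2·51960/(26.2)² = 151.4 kg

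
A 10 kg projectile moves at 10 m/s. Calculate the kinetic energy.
KE = ½mv² = ½(10)(10)² = 500.0 J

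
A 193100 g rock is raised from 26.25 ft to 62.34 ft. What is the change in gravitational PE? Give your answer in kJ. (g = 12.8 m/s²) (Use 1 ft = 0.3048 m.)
Convert to SI: m = 193.1 kg, Δh = 11.0002 m
ΔPE = mgΔh = (193.1)(12.8)(11.0002) = 27189.1 J = 27.19 kJ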